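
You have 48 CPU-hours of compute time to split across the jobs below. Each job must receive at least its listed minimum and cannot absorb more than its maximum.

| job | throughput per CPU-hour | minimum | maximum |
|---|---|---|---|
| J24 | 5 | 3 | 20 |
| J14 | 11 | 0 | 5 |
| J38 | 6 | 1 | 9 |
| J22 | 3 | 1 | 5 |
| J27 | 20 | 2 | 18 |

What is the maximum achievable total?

Meeting every minimum uses 3+0+1+1+2 = 7 CPU-hours, leaving 41.
Order the jobs by throughput per CPU-hour: J27 20 > J14 11 > J38 6 > J24 5 > J22 3.
Give J27 16 more to hit its cap of 18 — 25 left.
Give J14 5 more to hit its cap of 5 — 20 left.
J38: +8 to 9 (cap) — 12 left.
J24: +12 (room for 17) → 15. Pool exhausted.
Total = 5×15 + 11×5 + 6×9 + 3×1 + 20×18 = 547.

547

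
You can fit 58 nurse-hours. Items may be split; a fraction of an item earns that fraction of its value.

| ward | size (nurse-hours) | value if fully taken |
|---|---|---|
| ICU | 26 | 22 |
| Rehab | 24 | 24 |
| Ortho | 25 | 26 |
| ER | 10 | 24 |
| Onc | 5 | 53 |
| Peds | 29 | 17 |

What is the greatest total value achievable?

Sort by value density: Onc 53/5≈10.6, ER 24/10≈2.4, Ortho 26/25≈1.04, Rehab 24/24≈1, ICU 22/26≈0.846, Peds 17/29≈0.586.
Onc: take in full, 5 nurse-hours for value 53 → 53 left.
All 10 nurse-hours of ER fit (value 24) → 43 remain.
Take all of Ortho (25 nurse-hours, value 26) → 18 nurse-hours left.
Only 18 nurse-hours remain; take 18/24 of Rehab for value 24×18/24 = 18.
Total value = 121.

121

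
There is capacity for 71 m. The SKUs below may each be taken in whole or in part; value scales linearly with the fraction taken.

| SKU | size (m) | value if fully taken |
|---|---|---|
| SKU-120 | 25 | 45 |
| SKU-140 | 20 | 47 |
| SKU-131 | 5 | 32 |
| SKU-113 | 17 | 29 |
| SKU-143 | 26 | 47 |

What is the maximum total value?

Rank by value-to-size ratio: SKU-131 32/5≈6.4, SKU-140 47/20≈2.35, SKU-143 47/26≈1.81, SKU-120 45/25≈1.8, SKU-113 29/17≈1.71.
All 5 m of SKU-131 fit (value 32) ; 66 remain.
SKU-140: take in full, 20 m for value 47 ; 46 left.
SKU-143: take in full, 26 m for value 47 ; 20 left.
Fill the last 20 m with part of SKU-120: 20/25 of it earns 36.
Total value = 162.

162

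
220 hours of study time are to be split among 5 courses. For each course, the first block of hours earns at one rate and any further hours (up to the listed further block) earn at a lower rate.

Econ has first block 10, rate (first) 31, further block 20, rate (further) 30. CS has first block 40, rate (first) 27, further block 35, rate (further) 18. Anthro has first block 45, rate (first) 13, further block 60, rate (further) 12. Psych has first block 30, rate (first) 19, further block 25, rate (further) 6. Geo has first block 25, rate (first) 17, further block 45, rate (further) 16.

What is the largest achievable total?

Order all 10 blocks by rate: Econ/tier1 31 > Econ/tier2 30 > CS/tier1 27 > Psych/tier1 19 > CS/tier2 18 > Geo/tier1 17 > Geo/tier2 16 > Anthro/tier1 13 > Anthro/tier2 12 > Psych/tier2 6.
Econ/tier1 (31): +10 ; 210 left.
Econ/tier2 (30): +20 ; 190 left.
Fill CS tier1 block (40 at 27) ; 150 left.
Psych tier1 at 19: fill all 30 ; 120 left.
CS/tier2 (18): +35 ; 85 left.
Fill Geo tier1 block (25 at 17) ; 60 left.
Fill Geo tier2 block (45 at 16) ; 15 left.
15 remain; put them into Anthro tier1 at 13.
Total = 31×10 + 30×20 + 27×40 + 19×30 + 18×35 + 17×25 + 16×45 + 13×15 = 4530.

4530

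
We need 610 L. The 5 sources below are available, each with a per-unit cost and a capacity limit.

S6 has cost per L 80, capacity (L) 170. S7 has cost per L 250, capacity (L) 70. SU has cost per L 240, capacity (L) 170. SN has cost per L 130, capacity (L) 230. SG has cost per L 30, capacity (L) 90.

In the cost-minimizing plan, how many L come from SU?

120

Cheapest first:
SG at 30: take all 90 L → 520 still needed.
S6 at 80: take all 170 L → 350 still needed.
SN (130): use full 230 → 120 L to go.
SU (240): take the remaining 120 → done.
S7: unused.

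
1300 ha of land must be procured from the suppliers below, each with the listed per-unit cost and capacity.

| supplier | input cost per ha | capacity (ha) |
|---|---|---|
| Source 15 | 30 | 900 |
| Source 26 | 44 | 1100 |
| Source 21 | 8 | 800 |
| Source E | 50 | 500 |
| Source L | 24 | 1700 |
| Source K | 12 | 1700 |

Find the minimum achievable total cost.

Cheapest first:
Source 21 at 8: take all 800 ha ; 500 still needed.
Take 500 from Source K at 12 to finish.
Source L, Source 15, Source 26, Source E: unused.
Cost = 800×8 + 500×12 = 12400.

12400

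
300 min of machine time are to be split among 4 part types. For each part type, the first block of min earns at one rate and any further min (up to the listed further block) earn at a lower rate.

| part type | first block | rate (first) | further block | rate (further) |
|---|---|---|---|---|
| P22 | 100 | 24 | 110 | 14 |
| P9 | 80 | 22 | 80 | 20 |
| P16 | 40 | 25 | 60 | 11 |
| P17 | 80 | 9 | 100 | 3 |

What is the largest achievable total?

6760

Order all 8 blocks by rate: P16/T1 25 > P22/T1 24 > P9/T1 22 > P9/T2 20 > P22/T2 14 > P16/T2 11 > P17/T1 9 > P17/T2 3.
Fill P16 T1 block (40 at 25) ; 260 left.
P22 T1 at 24: fill all 100 ; 160 left.
P9 T1 at 22: fill all 80 ; 80 left.
P9 T2 at 20: fill all 80 ; 0 left.
Total = 25×40 + 24×100 + 22×80 + 20×80 = 6760.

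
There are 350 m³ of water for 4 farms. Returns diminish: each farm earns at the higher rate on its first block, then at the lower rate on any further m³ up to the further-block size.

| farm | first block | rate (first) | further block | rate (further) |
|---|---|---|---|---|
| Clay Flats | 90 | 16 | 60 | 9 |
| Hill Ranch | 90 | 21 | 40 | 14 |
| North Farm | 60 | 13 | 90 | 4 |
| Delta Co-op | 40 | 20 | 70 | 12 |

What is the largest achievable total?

Order all 8 blocks by rate: Hill Ranch/T1 21 > Delta Co-op/T1 20 > Clay Flats/T1 16 > Hill Ranch/T2 14 > North Farm/T1 13 > Delta Co-op/T2 12 > Clay Flats/T2 9 > North Farm/T2 4.
Fill Hill Ranch T1 block (90 at 21) — 260 left.
Fill Delta Co-op T1 block (40 at 20) — 220 left.
Fill Clay Flats T1 block (90 at 16) — 130 left.
Hill Ranch/T2 (14): +40 — 90 left.
North Farm/T1 (13): +60 — 30 left.
Delta Co-op T2 at 12: only 30 left, fill 30.
Total = 21×90 + 20×40 + 16×90 + 14×40 + 13×60 + 12×30 = 5830.

5830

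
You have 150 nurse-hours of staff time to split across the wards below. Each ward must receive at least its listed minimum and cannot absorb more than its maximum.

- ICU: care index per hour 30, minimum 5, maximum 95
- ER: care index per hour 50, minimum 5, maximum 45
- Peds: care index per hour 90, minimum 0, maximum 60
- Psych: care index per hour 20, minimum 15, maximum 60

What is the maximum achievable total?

Meeting every minimum uses 5+5+0+15 = 25 nurse-hours, leaving 125.
Rank by care index per hour: Peds 90 > ER 50 > ICU 30 > Psych 20.
Give Peds 60 more to hit its cap of 60 — 65 left.
ER takes 40 more to reach its cap of 45 — 25 left.
ICU: +25 (room for 90) → 30. Pool exhausted.
Total = 30×30 + 50×45 + 90×60 + 20×15 = 8850.

8850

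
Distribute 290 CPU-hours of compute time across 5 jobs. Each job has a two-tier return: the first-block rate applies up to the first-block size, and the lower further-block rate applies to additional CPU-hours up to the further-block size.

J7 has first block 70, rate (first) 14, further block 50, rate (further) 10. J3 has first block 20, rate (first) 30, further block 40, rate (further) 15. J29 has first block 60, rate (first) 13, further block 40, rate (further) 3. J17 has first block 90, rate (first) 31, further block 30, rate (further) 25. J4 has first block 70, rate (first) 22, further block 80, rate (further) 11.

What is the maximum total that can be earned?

6840

Rank every tier by rate: J17/first 31 > J3/first 30 > J17/second 25 > J4/first 22 > J3/second 15 > J7/first 14 > J29/first 13 > J4/second 11 > J7/second 10 > J29/second 3.
J17 first at 31: fill all 90 → 200 left.
J3/first (30): +20 → 180 left.
Fill J17 second block (30 at 25) → 150 left.
J4 first at 22: fill all 70 → 80 left.
J3 second at 15: fill all 40 → 40 left.
J7/first: +40 of 70 at 14; pool empty.
Total = 31×90 + 30×20 + 25×30 + 22×70 + 15×40 + 14×40 = 6840.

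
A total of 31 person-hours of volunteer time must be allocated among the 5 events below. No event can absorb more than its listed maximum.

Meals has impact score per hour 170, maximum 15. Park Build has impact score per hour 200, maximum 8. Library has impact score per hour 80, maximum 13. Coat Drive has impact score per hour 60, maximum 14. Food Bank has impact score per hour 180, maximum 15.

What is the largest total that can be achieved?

Order the events by impact score per hour: Park Build 200 > Food Bank 180 > Meals 170 > Library 80 > Coat Drive 60.
Park Build: +8 to 8 (cap) — 23 left.
Food Bank: +15 to 15 (cap) — 8 left.
Meals has room for 15 but only 8 remain, so it gets 8.
Total = 170×8 + 200×8 + 180×15 = 5660.

5660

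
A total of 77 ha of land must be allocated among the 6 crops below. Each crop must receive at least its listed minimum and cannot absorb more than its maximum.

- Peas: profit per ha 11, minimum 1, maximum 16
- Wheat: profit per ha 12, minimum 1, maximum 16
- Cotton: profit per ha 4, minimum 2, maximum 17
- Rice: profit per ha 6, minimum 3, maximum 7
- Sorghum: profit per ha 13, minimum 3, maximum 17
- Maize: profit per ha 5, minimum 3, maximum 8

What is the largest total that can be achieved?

Meeting every minimum uses 1+1+2+3+3+3 = 13 ha, leaving 64.
Rank by profit per ha: Sorghum 13 > Wheat 12 > Peas 11 > Rice 6 > Maize 5 > Cotton 4.
Give Sorghum 14 more to hit its cap of 17 ; 50 left.
Give Wheat 15 more to hit its cap of 16 ; 35 left.
Give Peas 15 more to hit its cap of 16 ; 20 left.
Rice: +4 to 7 (cap) ; 16 left.
Give Maize 5 more to hit its cap of 8 ; 11 left.
Cotton: +11 (room for 15) → 13. Pool exhausted.
Total = 11×16 + 12×16 + 4×13 + 6×7 + 13×17 + 5×8 = 723.

723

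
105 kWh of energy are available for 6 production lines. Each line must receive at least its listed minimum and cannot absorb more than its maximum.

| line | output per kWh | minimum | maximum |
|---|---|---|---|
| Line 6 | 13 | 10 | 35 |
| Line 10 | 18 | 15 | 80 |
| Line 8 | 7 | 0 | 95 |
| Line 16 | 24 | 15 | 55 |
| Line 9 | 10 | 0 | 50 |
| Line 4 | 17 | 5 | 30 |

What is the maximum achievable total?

Meeting every minimum uses 10+15+0+15+0+5 = 45 kWh, leaving 60.
Order the production lines by output per kWh: Line 16 24 > Line 10 18 > Line 4 17 > Line 6 13 > Line 9 10 > Line 8 7.
Line 16: +40 to 55 (cap) → 20 left.
Line 10 has room for 65 more but only 20 remain, so it gets 35.
Total = 13×10 + 18×35 + 24×55 + 17×5 = 2165.

2165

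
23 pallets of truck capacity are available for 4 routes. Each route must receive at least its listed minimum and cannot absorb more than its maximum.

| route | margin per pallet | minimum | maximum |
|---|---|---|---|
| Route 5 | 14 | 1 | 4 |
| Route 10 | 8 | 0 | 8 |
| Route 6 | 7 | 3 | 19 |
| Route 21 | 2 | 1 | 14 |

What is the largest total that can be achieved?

192

Meeting every minimum uses 1+0+3+1 = 5 pallets, leaving 18.
Order the routes by margin per pallet: Route 5 14 > Route 10 8 > Route 6 7 > Route 21 2.
Route 5 takes 3 more to reach its cap of 4 → 15 left.
Route 10 takes 8 more to reach its cap of 8 → 7 left.
Route 6 has room for 16 more but only 7 remain, so it gets 10.
Total = 14×4 + 8×8 + 7×10 + 2×1 = 192.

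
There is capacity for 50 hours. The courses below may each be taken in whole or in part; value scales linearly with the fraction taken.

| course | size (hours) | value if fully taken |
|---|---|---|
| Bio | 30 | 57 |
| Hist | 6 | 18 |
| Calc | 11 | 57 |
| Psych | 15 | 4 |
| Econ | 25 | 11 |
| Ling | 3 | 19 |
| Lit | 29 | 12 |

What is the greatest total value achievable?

151

Best value per unit of size first: Ling 19/3≈6.33, Calc 57/11≈5.18, Hist 18/6≈3, Bio 57/30≈1.9, Econ 11/25≈0.44, Lit 12/29≈0.414, Psych 4/15≈0.267.
Ling: take in full, 3 hours for value 19 — 47 left.
Calc: take in full, 11 hours for value 57 — 36 left.
Take all of Hist (6 hours, value 18) — 30 hours left.
All 30 hours of Bio fit (value 57) — 0 remain.
Total value = 151.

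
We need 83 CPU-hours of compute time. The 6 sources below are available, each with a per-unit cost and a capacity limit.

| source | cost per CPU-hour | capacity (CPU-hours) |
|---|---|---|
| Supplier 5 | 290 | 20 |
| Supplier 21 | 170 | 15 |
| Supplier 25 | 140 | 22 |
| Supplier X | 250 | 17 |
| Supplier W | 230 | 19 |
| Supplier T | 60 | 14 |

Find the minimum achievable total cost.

14090

Fill from the cheapest source first.
Supplier T (60): use full 14 → 69 CPU-hours to go.
Take 22 from Supplier 25 at 140 → need 47 more.
Take 15 from Supplier 21 at 170 → need 32 more.
Take 19 from Supplier W at 230 → need 13 more.
Take 13 from Supplier X at 250 to finish.
Supplier 5: unused.
Cost = 14×60 + 22×140 + 15×170 + 19×230 + 13×250 = 14090.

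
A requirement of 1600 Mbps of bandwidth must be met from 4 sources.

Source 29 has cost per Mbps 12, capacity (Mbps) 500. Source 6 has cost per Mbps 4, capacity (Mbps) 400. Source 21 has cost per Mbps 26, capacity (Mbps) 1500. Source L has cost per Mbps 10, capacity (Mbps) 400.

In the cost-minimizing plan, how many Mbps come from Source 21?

300

Cheapest first:
Source 6 at 4: take all 400 Mbps → 1200 still needed.
Take 400 from Source L at 10 → need 800 more.
Source 29 (12): use full 500 → 300 Mbps to go.
Take 300 from Source 21 at 26 to finish.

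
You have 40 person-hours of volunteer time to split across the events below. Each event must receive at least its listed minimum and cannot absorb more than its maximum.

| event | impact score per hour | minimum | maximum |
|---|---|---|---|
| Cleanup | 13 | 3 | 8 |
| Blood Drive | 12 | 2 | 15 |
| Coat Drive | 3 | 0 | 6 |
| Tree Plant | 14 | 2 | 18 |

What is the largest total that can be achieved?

524

Meeting every minimum uses 3+2+0+2 = 7 person-hours, leaving 33.
Highest impact score per hour first: Tree Plant 14 > Cleanup 13 > Blood Drive 12 > Coat Drive 3.
Give Tree Plant 16 more to hit its cap of 18 → 17 left.
Give Cleanup 5 more to hit its cap of 8 → 12 left.
Blood Drive: +12 (room for 13) → 14. Pool exhausted.
Total = 13×8 + 12×14 + 14×18 = 524.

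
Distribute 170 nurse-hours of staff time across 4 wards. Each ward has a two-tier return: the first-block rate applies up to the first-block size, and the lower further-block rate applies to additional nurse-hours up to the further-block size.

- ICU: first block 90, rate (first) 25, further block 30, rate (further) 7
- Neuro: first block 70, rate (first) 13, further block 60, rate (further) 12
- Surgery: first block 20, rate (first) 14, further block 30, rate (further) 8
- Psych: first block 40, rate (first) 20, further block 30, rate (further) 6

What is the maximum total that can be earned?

3590

Rank every tier by rate: ICU/T1 25 > Psych/T1 20 > Surgery/T1 14 > Neuro/T1 13 > Neuro/T2 12 > Surgery/T2 8 > ICU/T2 7 > Psych/T2 6.
Fill ICU T1 block (90 at 25) → 80 left.
Psych T1 at 20: fill all 40 → 40 left.
Surgery T1 at 14: fill all 20 → 20 left.
Neuro/T1: +20 of 70 at 13; pool empty.
Total = 25×90 + 20×40 + 14×20 + 13×20 = 3590.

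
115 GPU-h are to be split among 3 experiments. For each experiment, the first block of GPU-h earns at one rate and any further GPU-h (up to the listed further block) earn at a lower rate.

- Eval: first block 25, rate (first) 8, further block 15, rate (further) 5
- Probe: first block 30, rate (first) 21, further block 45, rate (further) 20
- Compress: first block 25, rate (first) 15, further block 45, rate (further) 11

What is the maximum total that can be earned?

2070

Order all 6 blocks by rate: Probe/tier1 21 > Probe/tier2 20 > Compress/tier1 15 > Compress/tier2 11 > Eval/tier1 8 > Eval/tier2 5.
Probe/tier1 (21): +30 ; 85 left.
Probe tier2 at 20: fill all 45 ; 40 left.
Compress/tier1 (15): +25 ; 15 left.
Compress/tier2: +15 of 45 at 11; pool empty.
Total = 21×30 + 20×45 + 15×25 + 11×15 = 2070.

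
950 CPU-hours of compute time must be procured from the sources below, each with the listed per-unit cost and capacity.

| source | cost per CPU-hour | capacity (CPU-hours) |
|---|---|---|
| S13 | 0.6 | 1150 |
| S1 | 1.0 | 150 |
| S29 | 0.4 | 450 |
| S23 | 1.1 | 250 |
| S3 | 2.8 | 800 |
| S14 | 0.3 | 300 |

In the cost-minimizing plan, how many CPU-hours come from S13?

200

Cheapest first:
S14 at 0.3: take all 300 CPU-hours → 650 still needed.
S29 (0.4): use full 450 → 200 CPU-hours to go.
S13 at 0.6: take 200 of its 1150 → requirement met.
S1, S23, S3: unused.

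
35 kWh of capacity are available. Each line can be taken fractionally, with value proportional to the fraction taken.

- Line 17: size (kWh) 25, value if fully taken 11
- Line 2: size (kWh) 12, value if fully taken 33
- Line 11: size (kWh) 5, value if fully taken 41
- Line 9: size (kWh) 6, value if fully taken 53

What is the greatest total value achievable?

Best value per unit of size first: Line 9 53/6≈8.83, Line 11 41/5≈8.2, Line 2 33/12≈2.75, Line 17 11/25≈0.44.
Take all of Line 9 (6 kWh, value 53) → 29 kWh left.
Line 11: take in full, 5 kWh for value 41 → 24 left.
All 12 kWh of Line 2 fit (value 33) → 12 remain.
12 kWh left: a 12/25 share of Line 17 gives 11×12/25 = 5.28.
Total value = 132.28.

132.28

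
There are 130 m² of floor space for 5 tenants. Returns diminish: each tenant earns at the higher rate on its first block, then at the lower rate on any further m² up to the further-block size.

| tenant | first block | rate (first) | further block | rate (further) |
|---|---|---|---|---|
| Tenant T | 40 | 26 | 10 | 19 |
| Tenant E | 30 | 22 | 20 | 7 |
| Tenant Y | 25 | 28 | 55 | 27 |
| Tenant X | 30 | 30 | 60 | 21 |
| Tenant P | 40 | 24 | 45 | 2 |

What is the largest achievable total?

3605

Order all 10 blocks by rate: Tenant X/T1 30 > Tenant Y/T1 28 > Tenant Y/T2 27 > Tenant T/T1 26 > Tenant P/T1 24 > Tenant E/T1 22 > Tenant X/T2 21 > Tenant T/T2 19 > Tenant E/T2 7 > Tenant P/T2 2.
Tenant X/T1 (30): +30 ; 100 left.
Tenant Y/T1 (28): +25 ; 75 left.
Tenant Y/T2 (27): +55 ; 20 left.
Tenant T/T1: +20 of 40 at 26; pool empty.
Total = 30×30 + 28×25 + 27×55 + 26×20 = 3605.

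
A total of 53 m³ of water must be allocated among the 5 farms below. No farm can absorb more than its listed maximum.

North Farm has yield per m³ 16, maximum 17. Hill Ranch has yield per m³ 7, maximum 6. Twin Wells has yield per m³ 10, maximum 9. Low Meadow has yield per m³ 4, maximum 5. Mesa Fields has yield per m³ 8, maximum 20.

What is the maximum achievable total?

Rank by yield per m³: North Farm 16 > Twin Wells 10 > Mesa Fields 8 > Hill Ranch 7 > Low Meadow 4.
Give North Farm 17 to hit its cap of 17 ; 36 left.
Give Twin Wells 9 to hit its cap of 9 ; 27 left.
Mesa Fields: +20 to 20 (cap) ; 7 left.
Give Hill Ranch 6 to hit its cap of 6 ; 1 left.
Only 1 left; Low Meadow takes them to reach 1.
Total = 16×17 + 7×6 + 10×9 + 4×1 + 8×20 = 568.

568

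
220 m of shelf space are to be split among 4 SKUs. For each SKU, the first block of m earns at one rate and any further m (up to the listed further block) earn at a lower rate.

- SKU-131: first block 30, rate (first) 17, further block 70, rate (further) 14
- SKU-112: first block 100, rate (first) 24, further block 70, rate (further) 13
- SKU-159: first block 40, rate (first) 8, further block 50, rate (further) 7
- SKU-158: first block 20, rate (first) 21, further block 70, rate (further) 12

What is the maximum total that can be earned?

Treat each block as its own option and order by rate: SKU-112/T1 24 > SKU-158/T1 21 > SKU-131/T1 17 > SKU-131/T2 14 > SKU-112/T2 13 > SKU-158/T2 12 > SKU-159/T1 8 > SKU-159/T2 7.
SKU-112/T1 (24): +100 — 120 left.
SKU-158/T1 (21): +20 — 100 left.
Fill SKU-131 T1 block (30 at 17) — 70 left.
Fill SKU-131 T2 block (70 at 14) — 0 left.
Total = 24×100 + 21×20 + 17×30 + 14×70 = 4310.

4310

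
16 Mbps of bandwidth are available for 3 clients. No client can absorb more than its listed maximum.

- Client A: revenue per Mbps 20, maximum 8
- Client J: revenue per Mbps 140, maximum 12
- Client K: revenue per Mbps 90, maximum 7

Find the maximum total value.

Highest revenue per Mbps first: Client J 140 > Client K 90 > Client A 20.
Client J: +12 to 12 (cap) ; 4 left.
Client K has room for 7 but only 4 remain, so it gets 4.
Total = 140×12 + 90×4 = 2040.

2040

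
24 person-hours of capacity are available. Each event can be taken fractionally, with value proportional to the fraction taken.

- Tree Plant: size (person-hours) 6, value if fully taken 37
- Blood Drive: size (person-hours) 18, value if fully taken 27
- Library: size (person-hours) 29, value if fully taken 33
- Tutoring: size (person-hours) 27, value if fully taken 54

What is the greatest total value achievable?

73

Best value per unit of size first: Tree Plant 37/6≈6.17, Tutoring 54/27≈2, Blood Drive 27/18≈1.5, Library 33/29≈1.14.
Take all of Tree Plant (6 person-hours, value 37) → 18 person-hours left.
18 person-hours left: a 18/27 share of Tutoring gives 54×18/27 = 36.
Total value = 73.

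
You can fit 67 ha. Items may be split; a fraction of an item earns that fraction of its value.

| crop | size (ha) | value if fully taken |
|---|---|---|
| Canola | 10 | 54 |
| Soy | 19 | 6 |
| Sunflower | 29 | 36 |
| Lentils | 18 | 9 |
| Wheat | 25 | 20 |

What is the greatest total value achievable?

Sort by value density: Canola 54/10≈5.4, Sunflower 36/29≈1.24, Wheat 20/25≈0.8, Lentils 9/18≈0.5, Soy 6/19≈0.316.
Take all of Canola (10 ha, value 54) — 57 ha left.
Sunflower: take in full, 29 ha for value 36 — 28 left.
Wheat: take in full, 25 ha for value 20 — 3 left.
3 ha left: a 3/18 share of Lentils gives 9×3/18 = 1.5.
Total value = 111.5.

111.5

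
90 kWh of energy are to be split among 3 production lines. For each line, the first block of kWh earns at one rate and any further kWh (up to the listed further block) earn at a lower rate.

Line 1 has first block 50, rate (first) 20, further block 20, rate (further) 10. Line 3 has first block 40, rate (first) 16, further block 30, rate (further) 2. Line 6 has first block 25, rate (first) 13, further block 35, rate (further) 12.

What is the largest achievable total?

1640

Order all 6 blocks by rate: Line 1/first 20 > Line 3/first 16 > Line 6/first 13 > Line 6/second 12 > Line 1/second 10 > Line 3/second 2.
Line 1/first (20): +50 — 40 left.
Line 3 first at 16: fill all 40 — 0 left.
Total = 20×50 + 16×40 = 1640.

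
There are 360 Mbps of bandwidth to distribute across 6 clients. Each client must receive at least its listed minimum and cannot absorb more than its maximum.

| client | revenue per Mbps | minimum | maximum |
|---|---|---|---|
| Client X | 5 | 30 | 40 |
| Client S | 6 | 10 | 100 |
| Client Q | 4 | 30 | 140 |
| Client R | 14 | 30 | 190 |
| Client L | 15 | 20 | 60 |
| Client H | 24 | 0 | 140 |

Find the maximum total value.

Meeting every minimum uses 30+10+30+30+20+0 = 120 Mbps, leaving 240.
Order the clients by revenue per Mbps: Client H 24 > Client L 15 > Client R 14 > Client S 6 > Client X 5 > Client Q 4.
Give Client H 140 more to hit its cap of 140 ; 100 left.
Client L takes 40 more to reach its cap of 60 ; 60 left.
Client R has room for 160 more but only 60 remain, so it gets 90.
Total = 5×30 + 6×10 + 4×30 + 14×90 + 15×60 + 24×140 = 5850.

5850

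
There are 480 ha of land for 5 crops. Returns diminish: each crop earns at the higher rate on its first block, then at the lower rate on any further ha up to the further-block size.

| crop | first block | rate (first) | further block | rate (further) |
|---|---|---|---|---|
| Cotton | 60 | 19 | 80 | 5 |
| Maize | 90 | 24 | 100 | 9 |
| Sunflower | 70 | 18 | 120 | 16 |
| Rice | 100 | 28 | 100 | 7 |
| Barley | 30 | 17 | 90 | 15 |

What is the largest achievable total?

Treat each block as its own option and order by rate: Rice/tier1 28 > Maize/tier1 24 > Cotton/tier1 19 > Sunflower/tier1 18 > Barley/tier1 17 > Sunflower/tier2 16 > Barley/tier2 15 > Maize/tier2 9 > Rice/tier2 7 > Cotton/tier2 5.
Rice/tier1 (28): +100 ; 380 left.
Fill Maize tier1 block (90 at 24) ; 290 left.
Cotton tier1 at 19: fill all 60 ; 230 left.
Fill Sunflower tier1 block (70 at 18) ; 160 left.
Barley/tier1 (17): +30 ; 130 left.
Sunflower tier2 at 16: fill all 120 ; 10 left.
10 remain; put them into Barley tier2 at 15.
Total = 28×100 + 24×90 + 19×60 + 18×70 + 17×30 + 16×120 + 15×10 = 9940.

9940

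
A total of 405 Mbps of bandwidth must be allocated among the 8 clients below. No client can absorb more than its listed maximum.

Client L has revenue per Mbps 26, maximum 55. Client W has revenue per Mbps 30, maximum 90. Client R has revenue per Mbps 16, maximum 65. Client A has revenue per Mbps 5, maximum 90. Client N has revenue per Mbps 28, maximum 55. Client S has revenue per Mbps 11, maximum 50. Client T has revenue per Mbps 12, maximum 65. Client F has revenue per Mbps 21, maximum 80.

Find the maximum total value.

9110

Highest revenue per Mbps first: Client W 30 > Client N 28 > Client L 26 > Client F 21 > Client R 16 > Client T 12 > Client S 11 > Client A 5.
Client W takes 90 to reach its cap of 90 → 315 left.
Client N takes 55 to reach its cap of 55 → 260 left.
Give Client L 55 to hit its cap of 55 → 205 left.
Client F takes 80 to reach its cap of 80 → 125 left.
Client R takes 65 to reach its cap of 65 → 60 left.
Client T has room for 65 but only 60 remain, so it gets 60.
Total = 26×55 + 30×90 + 16×65 + 28×55 + 12×60 + 21×80 = 9110.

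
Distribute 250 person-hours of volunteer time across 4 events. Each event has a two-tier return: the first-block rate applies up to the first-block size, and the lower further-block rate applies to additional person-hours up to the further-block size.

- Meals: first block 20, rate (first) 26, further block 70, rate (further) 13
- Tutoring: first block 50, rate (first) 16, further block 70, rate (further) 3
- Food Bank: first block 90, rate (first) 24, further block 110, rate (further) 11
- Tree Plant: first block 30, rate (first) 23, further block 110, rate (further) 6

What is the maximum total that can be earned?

4950

Order all 8 blocks by rate: Meals/first 26 > Food Bank/first 24 > Tree Plant/first 23 > Tutoring/first 16 > Meals/second 13 > Food Bank/second 11 > Tree Plant/second 6 > Tutoring/second 3.
Meals first at 26: fill all 20 — 230 left.
Food Bank/first (24): +90 — 140 left.
Fill Tree Plant first block (30 at 23) — 110 left.
Tutoring first at 16: fill all 50 — 60 left.
Meals/second: +60 of 70 at 13; pool empty.
Total = 26×20 + 24×90 + 23×30 + 16×50 + 13×60 = 4950.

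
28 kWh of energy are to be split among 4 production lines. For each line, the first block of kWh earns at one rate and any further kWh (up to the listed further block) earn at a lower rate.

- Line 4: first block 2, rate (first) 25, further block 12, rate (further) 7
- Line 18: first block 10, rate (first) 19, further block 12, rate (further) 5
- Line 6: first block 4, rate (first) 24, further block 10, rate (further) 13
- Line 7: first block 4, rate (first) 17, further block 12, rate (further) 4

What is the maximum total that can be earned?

508

Order all 8 blocks by rate: Line 4/T1 25 > Line 6/T1 24 > Line 18/T1 19 > Line 7/T1 17 > Line 6/T2 13 > Line 4/T2 7 > Line 18/T2 5 > Line 7/T2 4.
Line 4 T1 at 25: fill all 2 ; 26 left.
Fill Line 6 T1 block (4 at 24) ; 22 left.
Line 18 T1 at 19: fill all 10 ; 12 left.
Line 7/T1 (17): +4 ; 8 left.
Line 6/T2: +8 of 10 at 13; pool empty.
Total = 25×2 + 24×4 + 19×10 + 17×4 + 13×8 = 508.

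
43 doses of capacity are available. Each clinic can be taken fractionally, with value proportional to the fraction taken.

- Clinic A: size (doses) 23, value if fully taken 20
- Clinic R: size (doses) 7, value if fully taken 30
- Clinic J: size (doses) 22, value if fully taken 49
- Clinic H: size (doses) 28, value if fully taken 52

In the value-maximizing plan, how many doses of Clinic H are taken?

14

Rank by value-to-size ratio: Clinic R 30/7≈4.29, Clinic J 49/22≈2.23, Clinic H 52/28≈1.86, Clinic A 20/23≈0.87.
All 7 doses of Clinic R fit (value 30) → 36 remain.
Clinic J: take in full, 22 doses for value 49 → 14 left.
Only 14 doses remain; take 14/28 of Clinic H for value 52×14/28 = 26.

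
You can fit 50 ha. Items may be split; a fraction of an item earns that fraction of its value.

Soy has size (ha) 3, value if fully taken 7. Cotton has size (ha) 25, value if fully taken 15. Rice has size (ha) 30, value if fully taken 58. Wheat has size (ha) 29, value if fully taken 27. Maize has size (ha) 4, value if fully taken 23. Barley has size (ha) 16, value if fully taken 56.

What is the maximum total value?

Best value per unit of size first: Maize 23/4≈5.75, Barley 56/16≈3.5, Soy 7/3≈2.33, Rice 58/30≈1.93, Wheat 27/29≈0.931, Cotton 15/25≈0.6.
Maize: take in full, 4 ha for value 23 — 46 left.
All 16 ha of Barley fit (value 56) — 30 remain.
Soy: take in full, 3 ha for value 7 — 27 left.
Fill the last 27 ha with part of Rice: 27/30 of it earns 52.2.
Total value = 138.2.

138.2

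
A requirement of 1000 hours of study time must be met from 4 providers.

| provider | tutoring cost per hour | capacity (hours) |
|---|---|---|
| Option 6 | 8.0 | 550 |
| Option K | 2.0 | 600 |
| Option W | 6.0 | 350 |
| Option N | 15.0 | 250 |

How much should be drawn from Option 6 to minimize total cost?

50

Use providers in increasing cost order.
Take 600 from Option K at 2.0 ; need 400 more.
Option W at 6.0: take all 350 hours ; 50 still needed.
Option 6 at 8.0: take 50 of its 550 ; requirement met.
Option N: unused.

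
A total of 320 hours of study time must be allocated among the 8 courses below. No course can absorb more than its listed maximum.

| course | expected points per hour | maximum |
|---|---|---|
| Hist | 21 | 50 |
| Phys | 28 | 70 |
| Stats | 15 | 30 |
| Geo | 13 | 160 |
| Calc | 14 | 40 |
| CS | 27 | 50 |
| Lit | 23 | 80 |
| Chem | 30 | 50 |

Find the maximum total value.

Highest expected points per hour first: Chem 30 > Phys 28 > CS 27 > Lit 23 > Hist 21 > Stats 15 > Calc 14 > Geo 13.
Chem: +50 to 50 (cap) ; 270 left.
Phys takes 70 to reach its cap of 70 ; 200 left.
CS: +50 to 50 (cap) ; 150 left.
Lit takes 80 to reach its cap of 80 ; 70 left.
Hist takes 50 to reach its cap of 50 ; 20 left.
Stats has room for 30 but only 20 remain, so it gets 20.
Total = 21×50 + 28×70 + 15×20 + 27×50 + 23×80 + 30×50 = 8000.

8000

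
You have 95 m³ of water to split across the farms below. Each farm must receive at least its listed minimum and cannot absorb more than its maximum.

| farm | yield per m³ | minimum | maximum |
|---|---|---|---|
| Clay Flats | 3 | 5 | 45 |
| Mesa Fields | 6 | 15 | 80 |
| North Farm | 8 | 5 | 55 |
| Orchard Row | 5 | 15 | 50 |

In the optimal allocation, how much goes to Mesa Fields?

Meeting every minimum uses 5+15+5+15 = 40 m³, leaving 55.
Order the farms by yield per m³: North Farm 8 > Mesa Fields 6 > Orchard Row 5 > Clay Flats 3.
North Farm takes 50 more to reach its cap of 55 ; 5 left.
Mesa Fields has room for 65 more but only 5 remain, so it gets 20.

20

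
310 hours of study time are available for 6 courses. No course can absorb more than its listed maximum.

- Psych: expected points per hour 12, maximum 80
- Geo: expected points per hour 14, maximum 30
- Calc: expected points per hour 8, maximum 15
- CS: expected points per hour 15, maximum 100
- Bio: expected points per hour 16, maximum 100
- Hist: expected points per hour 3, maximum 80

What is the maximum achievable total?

Highest expected points per hour first: Bio 16 > CS 15 > Geo 14 > Psych 12 > Calc 8 > Hist 3.
Give Bio 100 to hit its cap of 100 — 210 left.
CS: +100 to 100 (cap) — 110 left.
Give Geo 30 to hit its cap of 30 — 80 left.
Give Psych 80 to hit its cap of 80 — 0 left.
Total = 12×80 + 14×30 + 15×100 + 16×100 = 4480.

4480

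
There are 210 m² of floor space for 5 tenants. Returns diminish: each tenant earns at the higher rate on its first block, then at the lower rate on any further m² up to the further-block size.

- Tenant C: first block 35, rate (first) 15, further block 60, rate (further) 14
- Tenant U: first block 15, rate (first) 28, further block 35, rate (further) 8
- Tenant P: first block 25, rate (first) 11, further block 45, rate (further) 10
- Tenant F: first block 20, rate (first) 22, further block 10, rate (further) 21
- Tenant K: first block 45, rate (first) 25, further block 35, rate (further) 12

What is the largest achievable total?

Rank every tier by rate: Tenant U/T1 28 > Tenant K/T1 25 > Tenant F/T1 22 > Tenant F/T2 21 > Tenant C/T1 15 > Tenant C/T2 14 > Tenant K/T2 12 > Tenant P/T1 11 > Tenant P/T2 10 > Tenant U/T2 8.
Tenant U/T1 (28): +15 ; 195 left.
Tenant K/T1 (25): +45 ; 150 left.
Tenant F T1 at 22: fill all 20 ; 130 left.
Fill Tenant F T2 block (10 at 21) ; 120 left.
Tenant C T1 at 15: fill all 35 ; 85 left.
Tenant C T2 at 14: fill all 60 ; 25 left.
Tenant K T2 at 12: only 25 left, fill 25.
Total = 28×15 + 25×45 + 22×20 + 21×10 + 15×35 + 14×60 + 12×25 = 3860.

3860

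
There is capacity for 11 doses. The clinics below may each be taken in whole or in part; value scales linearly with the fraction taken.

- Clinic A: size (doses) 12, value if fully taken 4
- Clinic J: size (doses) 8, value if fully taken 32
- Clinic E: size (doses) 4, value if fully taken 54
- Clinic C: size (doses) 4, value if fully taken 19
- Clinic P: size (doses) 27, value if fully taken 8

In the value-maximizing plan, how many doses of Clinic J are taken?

Rank by value-to-size ratio: Clinic E 54/4≈13.5, Clinic C 19/4≈4.75, Clinic J 32/8≈4, Clinic A 4/12≈0.333, Clinic P 8/27≈0.296.
Take all of Clinic E (4 doses, value 54) — 7 doses left.
Take all of Clinic C (4 doses, value 19) — 3 doses left.
Only 3 doses remain; take 3/8 of Clinic J for value 32×3/8 = 12.

3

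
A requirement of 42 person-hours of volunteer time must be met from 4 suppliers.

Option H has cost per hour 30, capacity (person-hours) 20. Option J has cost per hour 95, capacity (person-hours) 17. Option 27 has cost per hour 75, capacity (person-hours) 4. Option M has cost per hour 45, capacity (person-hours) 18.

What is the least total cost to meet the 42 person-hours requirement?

Fill from the cheapest supplier first.
Option H at 30: take all 20 person-hours → 22 still needed.
Take 18 from Option M at 45 → need 4 more.
Option 27 (75): use full 4 → 0 person-hours to go.
Option J: unused.
Cost = 20×30 + 18×45 + 4×75 = 1710.

1710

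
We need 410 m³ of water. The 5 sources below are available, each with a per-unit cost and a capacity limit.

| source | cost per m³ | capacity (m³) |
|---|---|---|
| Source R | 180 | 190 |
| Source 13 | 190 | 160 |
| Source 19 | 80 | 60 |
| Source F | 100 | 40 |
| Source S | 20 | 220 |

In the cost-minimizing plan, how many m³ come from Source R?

Use sources in increasing cost order.
Source S (20): use full 220 ; 190 m³ to go.
Take 60 from Source 19 at 80 ; need 130 more.
Source F at 100: take all 40 m³ ; 90 still needed.
Take 90 from Source R at 180 to finish.
Source 13: unused.

90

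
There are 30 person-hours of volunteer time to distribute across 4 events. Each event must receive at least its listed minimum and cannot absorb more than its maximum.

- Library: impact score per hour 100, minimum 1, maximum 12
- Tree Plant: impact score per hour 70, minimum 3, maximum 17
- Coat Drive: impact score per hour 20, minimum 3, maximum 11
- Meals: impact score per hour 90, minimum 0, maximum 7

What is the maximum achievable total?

2450

Meeting every minimum uses 1+3+3+0 = 7 person-hours, leaving 23.
Highest impact score per hour first: Library 100 > Meals 90 > Tree Plant 70 > Coat Drive 20.
Give Library 11 more to hit its cap of 12 ; 12 left.
Give Meals 7 more to hit its cap of 7 ; 5 left.
Only 5 left; Tree Plant takes them to reach 8.
Total = 100×12 + 70×8 + 20×3 + 90×7 = 2450.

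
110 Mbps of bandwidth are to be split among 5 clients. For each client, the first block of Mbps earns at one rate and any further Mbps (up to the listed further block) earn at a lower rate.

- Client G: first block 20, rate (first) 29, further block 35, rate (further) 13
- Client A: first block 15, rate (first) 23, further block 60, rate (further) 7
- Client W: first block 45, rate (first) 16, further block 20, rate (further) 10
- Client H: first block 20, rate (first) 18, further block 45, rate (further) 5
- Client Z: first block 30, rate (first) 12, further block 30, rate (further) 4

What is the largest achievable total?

2135

Treat each block as its own option and order by rate: Client G/first 29 > Client A/first 23 > Client H/first 18 > Client W/first 16 > Client G/second 13 > Client Z/first 12 > Client W/second 10 > Client A/second 7 > Client H/second 5 > Client Z/second 4.
Client G first at 29: fill all 20 → 90 left.
Client A first at 23: fill all 15 → 75 left.
Fill Client H first block (20 at 18) → 55 left.
Client W/first (16): +45 → 10 left.
Client G second at 13: only 10 left, fill 10.
Total = 29×20 + 23×15 + 18×20 + 16×45 + 13×10 = 2135.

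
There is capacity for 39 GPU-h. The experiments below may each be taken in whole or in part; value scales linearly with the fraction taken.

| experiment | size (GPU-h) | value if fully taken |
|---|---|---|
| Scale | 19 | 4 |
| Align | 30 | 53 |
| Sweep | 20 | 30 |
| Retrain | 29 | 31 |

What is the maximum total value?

66.5

Best value per unit of size first: Align 53/30≈1.77, Sweep 30/20≈1.5, Retrain 31/29≈1.07, Scale 4/19≈0.211.
Take all of Align (30 GPU-h, value 53) ; 9 GPU-h left.
9 GPU-h left: a 9/20 share of Sweep gives 30×9/20 = 13.5.
Total value = 66.5.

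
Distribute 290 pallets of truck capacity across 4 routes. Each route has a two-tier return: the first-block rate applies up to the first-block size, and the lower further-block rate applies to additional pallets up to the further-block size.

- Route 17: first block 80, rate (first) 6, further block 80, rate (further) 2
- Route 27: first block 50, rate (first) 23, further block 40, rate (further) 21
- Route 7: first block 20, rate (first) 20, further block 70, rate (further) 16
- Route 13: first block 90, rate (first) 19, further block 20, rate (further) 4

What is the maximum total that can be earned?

Rank every tier by rate: Route 27/T1 23 > Route 27/T2 21 > Route 7/T1 20 > Route 13/T1 19 > Route 7/T2 16 > Route 17/T1 6 > Route 13/T2 4 > Route 17/T2 2.
Fill Route 27 T1 block (50 at 23) — 240 left.
Fill Route 27 T2 block (40 at 21) — 200 left.
Fill Route 7 T1 block (20 at 20) — 180 left.
Route 13/T1 (19): +90 — 90 left.
Fill Route 7 T2 block (70 at 16) — 20 left.
Route 17 T1 at 6: only 20 left, fill 20.
Total = 23×50 + 21×40 + 20×20 + 19×90 + 16×70 + 6×20 = 5340.

5340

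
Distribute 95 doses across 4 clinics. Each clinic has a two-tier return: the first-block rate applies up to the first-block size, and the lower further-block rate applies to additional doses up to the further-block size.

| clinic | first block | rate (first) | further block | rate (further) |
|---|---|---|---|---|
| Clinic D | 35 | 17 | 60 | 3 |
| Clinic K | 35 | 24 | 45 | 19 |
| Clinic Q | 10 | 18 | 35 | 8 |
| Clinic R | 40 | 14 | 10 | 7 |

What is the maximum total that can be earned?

1960

Treat each block as its own option and order by rate: Clinic K/T1 24 > Clinic K/T2 19 > Clinic Q/T1 18 > Clinic D/T1 17 > Clinic R/T1 14 > Clinic Q/T2 8 > Clinic R/T2 7 > Clinic D/T2 3.
Clinic K/T1 (24): +35 → 60 left.
Fill Clinic K T2 block (45 at 19) → 15 left.
Clinic Q T1 at 18: fill all 10 → 5 left.
Clinic D/T1: +5 of 35 at 17; pool empty.
Total = 24×35 + 19×45 + 18×10 + 17×5 = 1960.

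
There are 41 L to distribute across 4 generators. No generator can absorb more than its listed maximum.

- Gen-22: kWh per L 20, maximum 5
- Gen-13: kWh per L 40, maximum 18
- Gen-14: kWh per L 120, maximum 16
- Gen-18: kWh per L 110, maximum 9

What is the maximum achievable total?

3550

Order the generators by kWh per L: Gen-14 120 > Gen-18 110 > Gen-13 40 > Gen-22 20.
Gen-14: +16 to 16 (cap) → 25 left.
Give Gen-18 9 to hit its cap of 9 → 16 left.
Gen-13: +16 (room for 18) → 16. Pool exhausted.
Total = 40×16 + 120×16 + 110×9 = 3550.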